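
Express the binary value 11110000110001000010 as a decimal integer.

Sum of powers of 2 for each 1-bit:
2^1 + 2^6 + 2^10 + 2^11 + 2^16 + 2^17 + 2^18 + 2^19
= 2 + 64 + 1024 + 2048 + 65536 + 131072 + 262144 + 524288
= 986178



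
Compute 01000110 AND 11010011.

AND: 1 only when both bits are 1
  01000110
& 11010011
----------
  01000010
Decimal: 70 & 211 = 66



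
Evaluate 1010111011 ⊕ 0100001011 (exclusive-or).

XOR: 1 when bits differ
  1010111011
^ 0100001011
------------
  1110110000
Decimal: 699 ^ 267 = 944



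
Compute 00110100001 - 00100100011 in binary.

Method 1 - Direct subtraction (column by column from the right: bit − bit − borrow-in; if negative, add 2 and borrow 1 from the next column):
borrow: 00011111100
        00110100001
-       00100100011
-------------------
        00001111110

Method 2 - Add two's complement:
Two's complement of 00100100011: invert → 11011011100, add 1 → 11011011101
  00110100001
+ 11011011101
-------------
 100001111110  (end carry out of the top bit = 1)
Discarding the end carry: 00001111110
Decimal check:
  00110100001 = 256 + 128 + 32 + 1 = 417
  00100100011 = 256 + 32 + 2 + 1 = 291
  417 - 291 = 126, and 00001111110 = 64 + 32 + 16 + 8 + 4 + 2 = 126 ✓



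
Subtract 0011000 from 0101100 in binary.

Method 1 - Direct subtraction (column by column from the right: bit − bit − borrow-in; if negative, add 2 and borrow 1 from the next column):
borrow: 0100000
        0101100
-       0011000
---------------
        0010100

Method 2 - Add two's complement:
Two's complement of 0011000: invert → 1100111, add 1 → 1101000
  0101100
+ 1101000
---------
 10010100  (end carry out of the top bit = 1)
Discarding the end carry: 0010100
Decimal check:
  0101100 = 32 + 8 + 4 = 44
  0011000 = 16 + 8 = 24
  44 - 24 = 20, and 0010100 = 16 + 4 = 20 ✓



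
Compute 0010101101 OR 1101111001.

OR: 1 when either bit is 1
  0010101101
| 1101111001
------------
  1111111101
Decimal: 173 | 889 = 1021



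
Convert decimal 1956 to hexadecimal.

Using repeated division by 16 (digits 10–15 are A–F):
1956 ÷ 16 = 122 remainder 4
122 ÷ 16 = 7 remainder 10 (A)
7 ÷ 16 = 0 remainder 7
Reading remainders bottom to top: 7A4



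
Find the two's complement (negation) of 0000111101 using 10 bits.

Original: 0000111101
Step 1 - Invert all bits: 1111000010
Step 2 - Add 1: 1111000011
Verification: 0000111101 + 1111000011 = 10000000000; discarding the end carry (carry out of the top bit) leaves the 10-bit value 0000000000, as required for x + (-x)



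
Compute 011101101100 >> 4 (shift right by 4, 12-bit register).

Original: 011101101100 (decimal 1900)
Shift right by 4 positions
Drop the 4 low bits; fill with zeros on the left
Result: 000001110110 (decimal 118)
Equivalent: 1900 >> 4 = 1900 ÷ 2^4 = 118



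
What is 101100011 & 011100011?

AND: 1 only when both bits are 1
  101100011
& 011100011
-----------
  001100011
Decimal: 355 & 227 = 99



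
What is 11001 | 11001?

OR: 1 when either bit is 1
  11001
| 11001
-------
  11001
Decimal: 25 | 25 = 25



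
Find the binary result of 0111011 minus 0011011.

Method 1 - Direct subtraction (column by column from the right: bit − bit − borrow-in; if negative, add 2 and borrow 1 from the next column):
borrow: 0000000
        0111011
-       0011011
---------------
        0100000

Method 2 - Add two's complement:
Two's complement of 0011011: invert → 1100100, add 1 → 1100101
  0111011
+ 1100101
---------
 10100000  (end carry out of the top bit = 1)
Discarding the end carry: 0100000
Decimal check:
  0111011 = 32 + 16 + 8 + 2 + 1 = 59
  0011011 = 16 + 8 + 2 + 1 = 27
  59 - 27 = 32, and 0100000 = 32 ✓



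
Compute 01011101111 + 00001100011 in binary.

Add column by column from the right: bit + bit + carry-in; write the sum mod 2, carry 1 when the sum is 2 or 3.
carry:  00111011110
        01011101111
+       00001100011
-------------------
       001101010010
(the carry out of the leftmost column, 0, becomes the leading bit)
Decimal check:
  01011101111 = 512 + 128 + 64 + 32 + 8 + 4 + 2 + 1 = 751
  00001100011 = 64 + 32 + 2 + 1 = 99
  751 + 99 = 850, and 001101010010 = 512 + 256 + 64 + 16 + 2 = 850 ✓



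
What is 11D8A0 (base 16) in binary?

Convert each hex digit to 4 bits:
  1 = 0001
  1 = 0001
  D = 1101
  8 = 1000
  A = 1010
  0 = 0000
Concatenate: 000100011101100010100000



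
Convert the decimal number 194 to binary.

Using repeated division by 2:
194 ÷ 2 = 97 remainder 0
97 ÷ 2 = 48 remainder 1
48 ÷ 2 = 24 remainder 0
24 ÷ 2 = 12 remainder 0
12 ÷ 2 = 6 remainder 0
6 ÷ 2 = 3 remainder 0
3 ÷ 2 = 1 remainder 1
1 ÷ 2 = 0 remainder 1
Reading remainders bottom to top: 11000010



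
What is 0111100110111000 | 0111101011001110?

OR: 1 when either bit is 1
  0111100110111000
| 0111101011001110
------------------
  0111101111111110
Decimal: 31160 | 31438 = 31742



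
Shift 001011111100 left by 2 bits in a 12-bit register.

Original: 001011111100 (decimal 764)
Shift left by 2 positions
Append 2 zeros on the right
Result: 101111110000 (decimal 3056)
Equivalent: 764 << 2 = 764 × 2^2 = 3056



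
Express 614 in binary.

Using repeated division by 2:
614 ÷ 2 = 307 remainder 0
307 ÷ 2 = 153 remainder 1
153 ÷ 2 = 76 remainder 1
76 ÷ 2 = 38 remainder 0
38 ÷ 2 = 19 remainder 0
19 ÷ 2 = 9 remainder 1
9 ÷ 2 = 4 remainder 1
4 ÷ 2 = 2 remainder 0
2 ÷ 2 = 1 remainder 0
1 ÷ 2 = 0 remainder 1
Reading remainders bottom to top: 1001100110



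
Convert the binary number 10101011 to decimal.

Sum of powers of 2 for each 1-bit:
2^0 + 2^1 + 2^3 + 2^5 + 2^7
= 1 + 2 + 8 + 32 + 128
= 171



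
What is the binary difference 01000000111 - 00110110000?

Method 1 - Direct subtraction (column by column from the right: bit − bit − borrow-in; if negative, add 2 and borrow 1 from the next column):
borrow: 01111100000
        01000000111
-       00110110000
-------------------
        00001010111

Method 2 - Add two's complement:
Two's complement of 00110110000: invert → 11001001111, add 1 → 11001010000
  01000000111
+ 11001010000
-------------
 100001010111  (end carry out of the top bit = 1)
Discarding the end carry: 00001010111
Decimal check:
  01000000111 = 512 + 4 + 2 + 1 = 519
  00110110000 = 256 + 128 + 32 + 16 = 432
  519 - 432 = 87, and 00001010111 = 64 + 16 + 4 + 2 + 1 = 87 ✓



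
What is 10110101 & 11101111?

AND: 1 only when both bits are 1
  10110101
& 11101111
----------
  10100101
Decimal: 181 & 239 = 165



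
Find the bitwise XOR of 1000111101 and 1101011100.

XOR: 1 when bits differ
  1000111101
^ 1101011100
------------
  0101100001
Decimal: 573 ^ 860 = 353



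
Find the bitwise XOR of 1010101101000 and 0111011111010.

XOR: 1 when bits differ
  1010101101000
^ 0111011111010
---------------
  1101110010010
Decimal: 5480 ^ 3834 = 7058



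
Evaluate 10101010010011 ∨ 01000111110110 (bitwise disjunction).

OR: 1 when either bit is 1
  10101010010011
| 01000111110110
----------------
  11101111110111
Decimal: 10899 | 4598 = 15351



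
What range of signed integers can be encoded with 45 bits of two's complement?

For 45-bit two's complement:
Minimum: -2^44 = -17592186044416
Maximum: 2^44 - 1 = 17592186044415



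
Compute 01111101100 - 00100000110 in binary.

Method 1 - Direct subtraction (column by column from the right: bit − bit − borrow-in; if negative, add 2 and borrow 1 from the next column):
borrow: 00000001100
        01111101100
-       00100000110
-------------------
        01011100110

Method 2 - Add two's complement:
Two's complement of 00100000110: invert → 11011111001, add 1 → 11011111010
  01111101100
+ 11011111010
-------------
 101011100110  (end carry out of the top bit = 1)
Discarding the end carry: 01011100110
Decimal check:
  01111101100 = 512 + 256 + 128 + 64 + 32 + 8 + 4 = 1004
  00100000110 = 256 + 4 + 2 = 262
  1004 - 262 = 742, and 01011100110 = 512 + 128 + 64 + 32 + 4 + 2 = 742 ✓



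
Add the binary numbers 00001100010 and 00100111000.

Add column by column from the right: bit + bit + carry-in; write the sum mod 2, carry 1 when the sum is 2 or 3.
carry:  00011000000
        00001100010
+       00100111000
-------------------
       000110011010
(the carry out of the leftmost column, 0, becomes the leading bit)
Decimal check:
  00001100010 = 64 + 32 + 2 = 98
  00100111000 = 256 + 32 + 16 + 8 = 312
  98 + 312 = 410, and 000110011010 = 256 + 128 + 16 + 8 + 2 = 410 ✓



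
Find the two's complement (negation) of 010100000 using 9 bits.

Original: 010100000
Step 1 - Invert all bits: 101011111
Step 2 - Add 1: 101100000
Verification: 010100000 + 101100000 = 1000000000; discarding the end carry (carry out of the top bit) leaves the 9-bit value 000000000, as required for x + (-x)



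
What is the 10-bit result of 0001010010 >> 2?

Original: 0001010010 (decimal 82)
Shift right by 2 positions
Drop the 2 low bits; fill with zeros on the left
Result: 0000010100 (decimal 20)
Equivalent: 82 >> 2 = 82 ÷ 2^2 = 20



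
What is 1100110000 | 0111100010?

OR: 1 when either bit is 1
  1100110000
| 0111100010
------------
  1111110010
Decimal: 816 | 482 = 1010



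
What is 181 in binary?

Using repeated division by 2:
181 ÷ 2 = 90 remainder 1
90 ÷ 2 = 45 remainder 0
45 ÷ 2 = 22 remainder 1
22 ÷ 2 = 11 remainder 0
11 ÷ 2 = 5 remainder 1
5 ÷ 2 = 2 remainder 1
2 ÷ 2 = 1 remainder 0
1 ÷ 2 = 0 remainder 1
Reading remainders bottom to top: 10110101



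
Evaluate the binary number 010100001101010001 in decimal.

Sum of powers of 2 for each 1-bit:
2^0 + 2^4 + 2^6 + 2^8 + 2^9 + 2^14 + 2^16
= 1 + 16 + 64 + 256 + 512 + 16384 + 65536
= 82769



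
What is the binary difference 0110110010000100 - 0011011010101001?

Method 1 - Direct subtraction (column by column from the right: bit − bit − borrow-in; if negative, add 2 and borrow 1 from the next column):
borrow: 0110111111110110
        0110110010000100
-       0011011010101001
------------------------
        0011010111011011

Method 2 - Add two's complement:
Two's complement of 0011011010101001: invert → 1100100101010110, add 1 → 1100100101010111
  0110110010000100
+ 1100100101010111
------------------
 10011010111011011  (end carry out of the top bit = 1)
Discarding the end carry: 0011010111011011
Decimal check:
  0110110010000100 = 16384 + 8192 + 2048 + 1024 + 128 + 4 = 27780
  0011011010101001 = 8192 + 4096 + 1024 + 512 + 128 + 32 + 8 + 1 = 13993
  27780 - 13993 = 13787, and 0011010111011011 = 8192 + 4096 + 1024 + 256 + 128 + 64 + 16 + 8 + 2 + 1 = 13787 ✓



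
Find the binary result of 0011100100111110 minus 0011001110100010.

Method 1 - Direct subtraction (column by column from the right: bit − bit − borrow-in; if negative, add 2 and borrow 1 from the next column):
borrow: 0000111100000000
        0011100100111110
-       0011001110100010
------------------------
        0000010110011100

Method 2 - Add two's complement:
Two's complement of 0011001110100010: invert → 1100110001011101, add 1 → 1100110001011110
  0011100100111110
+ 1100110001011110
------------------
 10000010110011100  (end carry out of the top bit = 1)
Discarding the end carry: 0000010110011100
Decimal check:
  0011100100111110 = 8192 + 4096 + 2048 + 256 + 32 + 16 + 8 + 4 + 2 = 14654
  0011001110100010 = 8192 + 4096 + 512 + 256 + 128 + 32 + 2 = 13218
  14654 - 13218 = 1436, and 0000010110011100 = 1024 + 256 + 128 + 16 + 8 + 4 = 1436 ✓



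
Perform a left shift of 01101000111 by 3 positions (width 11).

Original: 01101000111 (decimal 839)
Shift left by 3 positions
Append 3 zeros on the right and drop the 3 high bits that overflow the 11-bit width
Result: 01000111000 (decimal 568)
Equivalent: 839 << 3 = 839 × 2^3 = 6712, truncated to 11 bits = 568



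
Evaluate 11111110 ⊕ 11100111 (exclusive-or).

XOR: 1 when bits differ
  11111110
^ 11100111
----------
  00011001
Decimal: 254 ^ 231 = 25



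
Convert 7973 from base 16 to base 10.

Expand by place value (powers of 16):
7973 = 7 × 16^3 + 9 × 16^2 + 7 × 16^1 + 3 × 16^0
= 7 × 4096 + 9 × 256 + 7 × 16 + 3 × 1
= 28672 + 2304 + 112 + 3
= 31091



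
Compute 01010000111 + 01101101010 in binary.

Add column by column from the right: bit + bit + carry-in; write the sum mod 2, carry 1 when the sum is 2 or 3.
carry:  10000011100
        01010000111
+       01101101010
-------------------
       010111110001
(the carry out of the leftmost column, 0, becomes the leading bit)
Decimal check:
  01010000111 = 512 + 128 + 4 + 2 + 1 = 647
  01101101010 = 512 + 256 + 64 + 32 + 8 + 2 = 874
  647 + 874 = 1521, and 010111110001 = 1024 + 256 + 128 + 64 + 32 + 16 + 1 = 1521 ✓



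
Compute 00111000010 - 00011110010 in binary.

Method 1 - Direct subtraction (column by column from the right: bit − bit − borrow-in; if negative, add 2 and borrow 1 from the next column):
borrow: 00111100000
        00111000010
-       00011110010
-------------------
        00011010000

Method 2 - Add two's complement:
Two's complement of 00011110010: invert → 11100001101, add 1 → 11100001110
  00111000010
+ 11100001110
-------------
 100011010000  (end carry out of the top bit = 1)
Discarding the end carry: 00011010000
Decimal check:
  00111000010 = 256 + 128 + 64 + 2 = 450
  00011110010 = 128 + 64 + 32 + 16 + 2 = 242
  450 - 242 = 208, and 00011010000 = 128 + 64 + 16 = 208 ✓



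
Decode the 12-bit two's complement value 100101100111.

Binary: 100101100111
Sign bit: 1 (negative)
Invert: 011010011000
Add 1:  011010011001
Magnitude: 011010011001 = 1024 + 512 + 128 + 16 + 8 + 1 = 1689
Value: -1689



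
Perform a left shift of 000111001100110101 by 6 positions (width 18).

Original: 000111001100110101 (decimal 29493)
Shift left by 6 positions
Append 6 zeros on the right and drop the 6 high bits that overflow the 18-bit width
Result: 001100110101000000 (decimal 52544)
Equivalent: 29493 << 6 = 29493 × 2^6 = 1887552, truncated to 18 bits = 52544



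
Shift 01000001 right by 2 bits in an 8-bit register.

Original: 01000001 (decimal 65)
Shift right by 2 positions
Drop the 2 low bits; fill with zeros on the left
Result: 00010000 (decimal 16)
Equivalent: 65 >> 2 = 65 ÷ 2^2 = 16



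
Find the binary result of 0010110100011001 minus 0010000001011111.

Method 1 - Direct subtraction (column by column from the right: bit − bit − borrow-in; if negative, add 2 and borrow 1 from the next column):
borrow: 0000000111111100
        0010110100011001
-       0010000001011111
------------------------
        0000110010111010

Method 2 - Add two's complement:
Two's complement of 0010000001011111: invert → 1101111110100000, add 1 → 1101111110100001
  0010110100011001
+ 1101111110100001
------------------
 10000110010111010  (end carry out of the top bit = 1)
Discarding the end carry: 0000110010111010
Decimal check:
  0010110100011001 = 8192 + 2048 + 1024 + 256 + 16 + 8 + 1 = 11545
  0010000001011111 = 8192 + 64 + 16 + 8 + 4 + 2 + 1 = 8287
  11545 - 8287 = 3258, and 0000110010111010 = 2048 + 1024 + 128 + 32 + 16 + 8 + 2 = 3258 ✓



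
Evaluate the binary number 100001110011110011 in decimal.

Sum of powers of 2 for each 1-bit:
2^0 + 2^1 + 2^4 + 2^5 + 2^6 + 2^7 + 2^10 + 2^11 + 2^12 + 2^17
= 1 + 2 + 16 + 32 + 64 + 128 + 1024 + 2048 + 4096 + 131072
= 138483



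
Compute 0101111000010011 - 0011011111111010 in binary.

Method 1 - Direct subtraction (column by column from the right: bit − bit − borrow-in; if negative, add 2 and borrow 1 from the next column):
borrow: 0100111111110000
        0101111000010011
-       0011011111111010
------------------------
        0010011000011001

Method 2 - Add two's complement:
Two's complement of 0011011111111010: invert → 1100100000000101, add 1 → 1100100000000110
  0101111000010011
+ 1100100000000110
------------------
 10010011000011001  (end carry out of the top bit = 1)
Discarding the end carry: 0010011000011001
Decimal check:
  0101111000010011 = 16384 + 4096 + 2048 + 1024 + 512 + 16 + 2 + 1 = 24083
  0011011111111010 = 8192 + 4096 + 1024 + 512 + 256 + 128 + 64 + 32 + 16 + 8 + 2 = 14330
  24083 - 14330 = 9753, and 0010011000011001 = 8192 + 1024 + 512 + 16 + 8 + 1 = 9753 ✓



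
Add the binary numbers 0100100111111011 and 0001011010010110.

Add column by column from the right: bit + bit + carry-in; write the sum mod 2, carry 1 when the sum is 2 or 3.
carry:  0011111111111100
        0100100111111011
+       0001011010010110
------------------------
       00110000010010001
(the carry out of the leftmost column, 0, becomes the leading bit)
Decimal check:
  0100100111111011 = 16384 + 2048 + 256 + 128 + 64 + 32 + 16 + 8 + 2 + 1 = 18939
  0001011010010110 = 4096 + 1024 + 512 + 128 + 16 + 4 + 2 = 5782
  18939 + 5782 = 24721, and 00110000010010001 = 16384 + 8192 + 128 + 16 + 1 = 24721 ✓



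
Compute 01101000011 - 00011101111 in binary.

Method 1 - Direct subtraction (column by column from the right: bit − bit − borrow-in; if negative, add 2 and borrow 1 from the next column):
borrow: 00111111000
        01101000011
-       00011101111
-------------------
        01001010100

Method 2 - Add two's complement:
Two's complement of 00011101111: invert → 11100010000, add 1 → 11100010001
  01101000011
+ 11100010001
-------------
 101001010100  (end carry out of the top bit = 1)
Discarding the end carry: 01001010100
Decimal check:
  01101000011 = 512 + 256 + 64 + 2 + 1 = 835
  00011101111 = 128 + 64 + 32 + 8 + 4 + 2 + 1 = 239
  835 - 239 = 596, and 01001010100 = 512 + 64 + 16 + 4 = 596 ✓



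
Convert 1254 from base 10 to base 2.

Using repeated division by 2:
1254 ÷ 2 = 627 remainder 0
627 ÷ 2 = 313 remainder 1
313 ÷ 2 = 156 remainder 1
156 ÷ 2 = 78 remainder 0
78 ÷ 2 = 39 remainder 0
39 ÷ 2 = 19 remainder 1
19 ÷ 2 = 9 remainder 1
9 ÷ 2 = 4 remainder 1
4 ÷ 2 = 2 remainder 0
2 ÷ 2 = 1 remainder 0
1 ÷ 2 = 0 remainder 1
Reading remainders bottom to top: 10011100110



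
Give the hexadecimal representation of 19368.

Using repeated division by 16 (digits 10–15 are A–F):
19368 ÷ 16 = 1210 remainder 8
1210 ÷ 16 = 75 remainder 10 (A)
75 ÷ 16 = 4 remainder 11 (B)
4 ÷ 16 = 0 remainder 4
Reading remainders bottom to top: 4BA8



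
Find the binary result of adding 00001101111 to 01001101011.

Add column by column from the right: bit + bit + carry-in; write the sum mod 2, carry 1 when the sum is 2 or 3.
carry:  00011011110
        00001101111
+       01001101011
-------------------
       001011011010
(the carry out of the leftmost column, 0, becomes the leading bit)
Decimal check:
  00001101111 = 64 + 32 + 8 + 4 + 2 + 1 = 111
  01001101011 = 512 + 64 + 32 + 8 + 2 + 1 = 619
  111 + 619 = 730, and 001011011010 = 512 + 128 + 64 + 16 + 8 + 2 = 730 ✓



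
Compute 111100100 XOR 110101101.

XOR: 1 when bits differ
  111100100
^ 110101101
-----------
  001001001
Decimal: 484 ^ 429 = 73



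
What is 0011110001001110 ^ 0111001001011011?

XOR: 1 when bits differ
  0011110001001110
^ 0111001001011011
------------------
  0100111000010101
Decimal: 15438 ^ 29275 = 19989



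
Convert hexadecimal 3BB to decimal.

Expand by place value (powers of 16):
Digit values: B = 11
3BB = 3 × 16^2 + 11 × 16^1 + 11 × 16^0
= 3 × 256 + 11 × 16 + 11 × 1
= 768 + 176 + 11
= 955



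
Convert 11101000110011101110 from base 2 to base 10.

Sum of powers of 2 for each 1-bit:
2^1 + 2^2 + 2^3 + 2^5 + 2^6 + 2^7 + 2^10 + 2^11 + 2^15 + 2^17 + 2^18 + 2^19
= 2 + 4 + 8 + 32 + 64 + 128 + 1024 + 2048 + 32768 + 131072 + 262144 + 524288
= 953582



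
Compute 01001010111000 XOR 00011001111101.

XOR: 1 when bits differ
  01001010111000
^ 00011001111101
----------------
  01010011000101
Decimal: 4792 ^ 1661 = 5317



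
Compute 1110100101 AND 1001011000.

AND: 1 only when both bits are 1
  1110100101
& 1001011000
------------
  1000000000
Decimal: 933 & 600 = 512



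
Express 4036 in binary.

Using repeated division by 2:
4036 ÷ 2 = 2018 remainder 0
2018 ÷ 2 = 1009 remainder 0
1009 ÷ 2 = 504 remainder 1
504 ÷ 2 = 252 remainder 0
252 ÷ 2 = 126 remainder 0
126 ÷ 2 = 63 remainder 0
63 ÷ 2 = 31 remainder 1
31 ÷ 2 = 15 remainder 1
15 ÷ 2 = 7 remainder 1
7 ÷ 2 = 3 remainder 1
3 ÷ 2 = 1 remainder 1
1 ÷ 2 = 0 remainder 1
Reading remainders bottom to top: 111111000100



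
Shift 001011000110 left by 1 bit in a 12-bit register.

Original: 001011000110 (decimal 710)
Shift left by 1 position
Append 1 zero on the right
Result: 010110001100 (decimal 1420)
Equivalent: 710 << 1 = 710 × 2^1 = 1420



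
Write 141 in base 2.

Using repeated division by 2:
141 ÷ 2 = 70 remainder 1
70 ÷ 2 = 35 remainder 0
35 ÷ 2 = 17 remainder 1
17 ÷ 2 = 8 remainder 1
8 ÷ 2 = 4 remainder 0
4 ÷ 2 = 2 remainder 0
2 ÷ 2 = 1 remainder 0
1 ÷ 2 = 0 remainder 1
Reading remainders bottom to top: 10001101



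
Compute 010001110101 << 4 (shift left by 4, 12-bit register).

Original: 010001110101 (decimal 1141)
Shift left by 4 positions
Append 4 zeros on the right and drop the 4 high bits that overflow the 12-bit width
Result: 011101010000 (decimal 1872)
Equivalent: 1141 << 4 = 1141 × 2^4 = 18256, truncated to 12 bits = 1872



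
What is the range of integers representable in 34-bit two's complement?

For 34-bit two's complement:
Minimum: -2^33 = -8589934592
Maximum: 2^33 - 1 = 8589934591



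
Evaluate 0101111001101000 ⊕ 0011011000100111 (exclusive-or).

XOR: 1 when bits differ
  0101111001101000
^ 0011011000100111
------------------
  0110100001001111
Decimal: 24168 ^ 13863 = 26703



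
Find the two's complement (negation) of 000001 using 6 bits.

Original: 000001
Step 1 - Invert all bits: 111110
Step 2 - Add 1: 111111
Verification: 000001 + 111111 = 1000000; discarding the end carry (carry out of the top bit) leaves the 6-bit value 000000, as required for x + (-x)



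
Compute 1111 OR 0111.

OR: 1 when either bit is 1
  1111
| 0111
------
  1111
Decimal: 15 | 7 = 15



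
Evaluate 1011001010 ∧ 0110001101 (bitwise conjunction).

AND: 1 only when both bits are 1
  1011001010
& 0110001101
------------
  0010001000
Decimal: 714 & 397 = 136



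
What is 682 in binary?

Using repeated division by 2:
682 ÷ 2 = 341 remainder 0
341 ÷ 2 = 170 remainder 1
170 ÷ 2 = 85 remainder 0
85 ÷ 2 = 42 remainder 1
42 ÷ 2 = 21 remainder 0
21 ÷ 2 = 10 remainder 1
10 ÷ 2 = 5 remainder 0
5 ÷ 2 = 2 remainder 1
2 ÷ 2 = 1 remainder 0
1 ÷ 2 = 0 remainder 1
Reading remainders bottom to top: 1010101010



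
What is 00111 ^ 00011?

XOR: 1 when bits differ
  00111
^ 00011
-------
  00100
Decimal: 7 ^ 3 = 4



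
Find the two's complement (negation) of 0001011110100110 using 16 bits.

Original: 0001011110100110
Step 1 - Invert all bits: 1110100001011001
Step 2 - Add 1: 1110100001011010
Verification: 0001011110100110 + 1110100001011010 = 10000000000000000; discarding the end carry (carry out of the top bit) leaves the 16-bit value 0000000000000000, as required for x + (-x)



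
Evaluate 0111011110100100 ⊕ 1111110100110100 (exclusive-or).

XOR: 1 when bits differ
  0111011110100100
^ 1111110100110100
------------------
  1000101010010000
Decimal: 30628 ^ 64820 = 35472



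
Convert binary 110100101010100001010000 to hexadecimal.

Group into 4-bit nibbles from right:
  1101 = D
  0010 = 2
  1010 = A
  1000 = 8
  0101 = 5
  0000 = 0
Result: D2A850



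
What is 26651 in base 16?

Using repeated division by 16 (digits 10–15 are A–F):
26651 ÷ 16 = 1665 remainder 11 (B)
1665 ÷ 16 = 104 remainder 1
104 ÷ 16 = 6 remainder 8
6 ÷ 16 = 0 remainder 6
Reading remainders bottom to top: 681B



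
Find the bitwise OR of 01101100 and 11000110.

OR: 1 when either bit is 1
  01101100
| 11000110
----------
  11101110
Decimal: 108 | 198 = 238



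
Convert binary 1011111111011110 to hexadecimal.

Group into 4-bit nibbles from right:
  1011 = B
  1111 = F
  1101 = D
  1110 = E
Result: BFDE



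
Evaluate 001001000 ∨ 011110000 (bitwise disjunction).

OR: 1 when either bit is 1
  001001000
| 011110000
-----------
  011111000
Decimal: 72 | 240 = 248



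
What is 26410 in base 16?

Using repeated division by 16 (digits 10–15 are A–F):
26410 ÷ 16 = 1650 remainder 10 (A)
1650 ÷ 16 = 103 remainder 2
103 ÷ 16 = 6 remainder 7
6 ÷ 16 = 0 remainder 6
Reading remainders bottom to top: 672A



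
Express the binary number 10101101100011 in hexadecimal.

Group into 4-bit nibbles from right:
  0010 = 2
  1011 = B
  0110 = 6
  0011 = 3
Result: 2B63



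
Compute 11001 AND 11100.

AND: 1 only when both bits are 1
  11001
& 11100
-------
  11000
Decimal: 25 & 28 = 24



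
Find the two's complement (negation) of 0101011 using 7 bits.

Original: 0101011
Step 1 - Invert all bits: 1010100
Step 2 - Add 1: 1010101
Verification: 0101011 + 1010101 = 10000000; discarding the end carry (carry out of the top bit) leaves the 7-bit value 0000000, as required for x + (-x)



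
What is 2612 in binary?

Using repeated division by 2:
2612 ÷ 2 = 1306 remainder 0
1306 ÷ 2 = 653 remainder 0
653 ÷ 2 = 326 remainder 1
326 ÷ 2 = 163 remainder 0
163 ÷ 2 = 81 remainder 1
81 ÷ 2 = 40 remainder 1
40 ÷ 2 = 20 remainder 0
20 ÷ 2 = 10 remainder 0
10 ÷ 2 = 5 remainder 0
5 ÷ 2 = 2 remainder 1
2 ÷ 2 = 1 remainder 0
1 ÷ 2 = 0 remainder 1
Reading remainders bottom to top: 101000110100



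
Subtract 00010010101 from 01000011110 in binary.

Method 1 - Direct subtraction (column by column from the right: bit − bit − borrow-in; if negative, add 2 and borrow 1 from the next column):
borrow: 01100000010
        01000011110
-       00010010101
-------------------
        00110001001

Method 2 - Add two's complement:
Two's complement of 00010010101: invert → 11101101010, add 1 → 11101101011
  01000011110
+ 11101101011
-------------
 100110001001  (end carry out of the top bit = 1)
Discarding the end carry: 00110001001
Decimal check:
  01000011110 = 512 + 16 + 8 + 4 + 2 = 542
  00010010101 = 128 + 16 + 4 + 1 = 149
  542 - 149 = 393, and 00110001001 = 256 + 128 + 8 + 1 = 393 ✓



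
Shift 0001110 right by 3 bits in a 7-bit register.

Original: 0001110 (decimal 14)
Shift right by 3 positions
Drop the 3 low bits; fill with zeros on the left
Result: 0000001 (decimal 1)
Equivalent: 14 >> 3 = 14 ÷ 2^3 = 1



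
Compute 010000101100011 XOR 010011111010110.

XOR: 1 when bits differ
  010000101100011
^ 010011111010110
-----------------
  000011010110101
Decimal: 8547 ^ 10198 = 1717



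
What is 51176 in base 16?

Using repeated division by 16 (digits 10–15 are A–F):
51176 ÷ 16 = 3198 remainder 8
3198 ÷ 16 = 199 remainder 14 (E)
199 ÷ 16 = 12 remainder 7
12 ÷ 16 = 0 remainder 12 (C)
Reading remainders bottom to top: C7E8



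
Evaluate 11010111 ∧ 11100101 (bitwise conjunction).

AND: 1 only when both bits are 1
  11010111
& 11100101
----------
  11000101
Decimal: 215 & 229 = 197



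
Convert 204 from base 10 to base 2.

Using repeated division by 2:
204 ÷ 2 = 102 remainder 0
102 ÷ 2 = 51 remainder 0
51 ÷ 2 = 25 remainder 1
25 ÷ 2 = 12 remainder 1
12 ÷ 2 = 6 remainder 0
6 ÷ 2 = 3 remainder 0
3 ÷ 2 = 1 remainder 1
1 ÷ 2 = 0 remainder 1
Reading remainders bottom to top: 11001100



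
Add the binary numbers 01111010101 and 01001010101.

Add column by column from the right: bit + bit + carry-in; write the sum mod 2, carry 1 when the sum is 2 or 3.
carry:  11110101010
        01111010101
+       01001010101
-------------------
       011000101010
(the carry out of the leftmost column, 0, becomes the leading bit)
Decimal check:
  01111010101 = 512 + 256 + 128 + 64 + 16 + 4 + 1 = 981
  01001010101 = 512 + 64 + 16 + 4 + 1 = 597
  981 + 597 = 1578, and 011000101010 = 1024 + 512 + 32 + 8 + 2 = 1578 ✓



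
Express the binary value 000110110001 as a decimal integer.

Sum of powers of 2 for each 1-bit:
2^0 + 2^4 + 2^5 + 2^7 + 2^8
= 1 + 16 + 32 + 128 + 256
= 433



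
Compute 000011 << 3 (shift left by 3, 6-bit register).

Original: 000011 (decimal 3)
Shift left by 3 positions
Append 3 zeros on the right
Result: 011000 (decimal 24)
Equivalent: 3 << 3 = 3 × 2^3 = 24



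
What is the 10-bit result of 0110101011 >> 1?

Original: 0110101011 (decimal 427)
Shift right by 1 position
Drop the 1 low bit; fill with zero on the left
Result: 0011010101 (decimal 213)
Equivalent: 427 >> 1 = 427 ÷ 2^1 = 213



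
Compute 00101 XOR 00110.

XOR: 1 when bits differ
  00101
^ 00110
-------
  00011
Decimal: 5 ^ 6 = 3



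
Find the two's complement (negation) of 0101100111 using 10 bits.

Original: 0101100111
Step 1 - Invert all bits: 1010011000
Step 2 - Add 1: 1010011001
Verification: 0101100111 + 1010011001 = 10000000000; discarding the end carry (carry out of the top bit) leaves the 10-bit value 0000000000, as required for x + (-x)



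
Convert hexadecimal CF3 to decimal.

Expand by place value (powers of 16):
Digit values: C = 12, F = 15
CF3 = 12 × 16^2 + 15 × 16^1 + 3 × 16^0
= 12 × 256 + 15 × 16 + 3 × 1
= 3072 + 240 + 3
= 3315



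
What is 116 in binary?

Using repeated division by 2:
116 ÷ 2 = 58 remainder 0
58 ÷ 2 = 29 remainder 0
29 ÷ 2 = 14 remainder 1
14 ÷ 2 = 7 remainder 0
7 ÷ 2 = 3 remainder 1
3 ÷ 2 = 1 remainder 1
1 ÷ 2 = 0 remainder 1
Reading remainders bottom to top: 1110100



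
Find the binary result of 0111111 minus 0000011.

Method 1 - Direct subtraction (column by column from the right: bit − bit − borrow-in; if negative, add 2 and borrow 1 from the next column):
borrow: 0000000
        0111111
-       0000011
---------------
        0111100

Method 2 - Add two's complement:
Two's complement of 0000011: invert → 1111100, add 1 → 1111101
  0111111
+ 1111101
---------
 10111100  (end carry out of the top bit = 1)
Discarding the end carry: 0111100
Decimal check:
  0111111 = 32 + 16 + 8 + 4 + 2 + 1 = 63
  0000011 = 2 + 1 = 3
  63 - 3 = 60, and 0111100 = 32 + 16 + 8 + 4 = 60 ✓



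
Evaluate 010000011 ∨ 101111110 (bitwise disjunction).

OR: 1 when either bit is 1
  010000011
| 101111110
-----------
  111111111
Decimal: 131 | 382 = 511



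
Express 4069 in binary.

Using repeated division by 2:
4069 ÷ 2 = 2034 remainder 1
2034 ÷ 2 = 1017 remainder 0
1017 ÷ 2 = 508 remainder 1
508 ÷ 2 = 254 remainder 0
254 ÷ 2 = 127 remainder 0
127 ÷ 2 = 63 remainder 1
63 ÷ 2 = 31 remainder 1
31 ÷ 2 = 15 remainder 1
15 ÷ 2 = 7 remainder 1
7 ÷ 2 = 3 remainder 1
3 ÷ 2 = 1 remainder 1
1 ÷ 2 = 0 remainder 1
Reading remainders bottom to top: 111111100101



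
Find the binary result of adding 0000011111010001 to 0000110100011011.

Add column by column from the right: bit + bit + carry-in; write the sum mod 2, carry 1 when the sum is 2 or 3.
carry:  0001111000100110
        0000011111010001
+       0000110100011011
------------------------
       00001010011101100
(the carry out of the leftmost column, 0, becomes the leading bit)
Decimal check:
  0000011111010001 = 1024 + 512 + 256 + 128 + 64 + 16 + 1 = 2001
  0000110100011011 = 2048 + 1024 + 256 + 16 + 8 + 2 + 1 = 3355
  2001 + 3355 = 5356, and 00001010011101100 = 4096 + 1024 + 128 + 64 + 32 + 8 + 4 = 5356 ✓



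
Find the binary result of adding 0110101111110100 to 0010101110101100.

Add column by column from the right: bit + bit + carry-in; write the sum mod 2, carry 1 when the sum is 2 or 3.
carry:  1101011111111000
        0110101111110100
+       0010101110101100
------------------------
       01001011110100000
(the carry out of the leftmost column, 0, becomes the leading bit)
Decimal check:
  0110101111110100 = 16384 + 8192 + 2048 + 512 + 256 + 128 + 64 + 32 + 16 + 4 = 27636
  0010101110101100 = 8192 + 2048 + 512 + 256 + 128 + 32 + 8 + 4 = 11180
  27636 + 11180 = 38816, and 01001011110100000 = 32768 + 4096 + 1024 + 512 + 256 + 128 + 32 = 38816 ✓



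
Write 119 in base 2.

Using repeated division by 2:
119 ÷ 2 = 59 remainder 1
59 ÷ 2 = 29 remainder 1
29 ÷ 2 = 14 remainder 1
14 ÷ 2 = 7 remainder 0
7 ÷ 2 = 3 remainder 1
3 ÷ 2 = 1 remainder 1
1 ÷ 2 = 0 remainder 1
Reading remainders bottom to top: 1110111



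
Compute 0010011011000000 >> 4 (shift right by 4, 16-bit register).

Original: 0010011011000000 (decimal 9920)
Shift right by 4 positions
Drop the 4 low bits; fill with zeros on the left
Result: 0000001001101100 (decimal 620)
Equivalent: 9920 >> 4 = 9920 ÷ 2^4 = 620



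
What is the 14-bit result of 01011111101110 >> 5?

Original: 01011111101110 (decimal 6126)
Shift right by 5 positions
Drop the 5 low bits; fill with zeros on the left
Result: 00000010111111 (decimal 191)
Equivalent: 6126 >> 5 = 6126 ÷ 2^5 = 191



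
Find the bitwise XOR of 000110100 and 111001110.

XOR: 1 when bits differ
  000110100
^ 111001110
-----------
  111111010
Decimal: 52 ^ 462 = 506



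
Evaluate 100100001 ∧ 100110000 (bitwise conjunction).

AND: 1 only when both bits are 1
  100100001
& 100110000
-----------
  100100000
Decimal: 289 & 304 = 288



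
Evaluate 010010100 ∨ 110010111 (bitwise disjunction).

OR: 1 when either bit is 1
  010010100
| 110010111
-----------
  110010111
Decimal: 148 | 407 = 407



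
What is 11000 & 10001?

AND: 1 only when both bits are 1
  11000
& 10001
-------
  10000
Decimal: 24 & 17 = 16



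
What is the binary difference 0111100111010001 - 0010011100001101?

Method 1 - Direct subtraction (column by column from the right: bit − bit − borrow-in; if negative, add 2 and borrow 1 from the next column):
borrow: 0000110000011000
        0111100111010001
-       0010011100001101
------------------------
        0101001011000100

Method 2 - Add two's complement:
Two's complement of 0010011100001101: invert → 1101100011110010, add 1 → 1101100011110011
  0111100111010001
+ 1101100011110011
------------------
 10101001011000100  (end carry out of the top bit = 1)
Discarding the end carry: 0101001011000100
Decimal check:
  0111100111010001 = 16384 + 8192 + 4096 + 2048 + 256 + 128 + 64 + 16 + 1 = 31185
  0010011100001101 = 8192 + 1024 + 512 + 256 + 8 + 4 + 1 = 9997
  31185 - 9997 = 21188, and 0101001011000100 = 16384 + 4096 + 512 + 128 + 64 + 4 = 21188 ✓



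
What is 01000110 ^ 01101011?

XOR: 1 when bits differ
  01000110
^ 01101011
----------
  00101101
Decimal: 70 ^ 107 = 45



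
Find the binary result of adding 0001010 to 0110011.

Add column by column from the right: bit + bit + carry-in; write the sum mod 2, carry 1 when the sum is 2 or 3.
carry:  0000100
        0001010
+       0110011
---------------
       00111101
(the carry out of the leftmost column, 0, becomes the leading bit)
Decimal check:
  0001010 = 8 + 2 = 10
  0110011 = 32 + 16 + 2 + 1 = 51
  10 + 51 = 61, and 00111101 = 32 + 16 + 8 + 4 + 1 = 61 ✓



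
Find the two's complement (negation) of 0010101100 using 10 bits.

Original: 0010101100
Step 1 - Invert all bits: 1101010011
Step 2 - Add 1: 1101010100
Verification: 0010101100 + 1101010100 = 10000000000; discarding the end carry (carry out of the top bit) leaves the 10-bit value 0000000000, as required for x + (-x)



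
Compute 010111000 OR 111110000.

OR: 1 when either bit is 1
  010111000
| 111110000
-----------
  111111000
Decimal: 184 | 496 = 504



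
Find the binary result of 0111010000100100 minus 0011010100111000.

Method 1 - Direct subtraction (column by column from the right: bit − bit − borrow-in; if negative, add 2 and borrow 1 from the next column):
borrow: 0111111111110000
        0111010000100100
-       0011010100111000
------------------------
        0011111011101100

Method 2 - Add two's complement:
Two's complement of 0011010100111000: invert → 1100101011000111, add 1 → 1100101011001000
  0111010000100100
+ 1100101011001000
------------------
 10011111011101100  (end carry out of the top bit = 1)
Discarding the end carry: 0011111011101100
Decimal check:
  0111010000100100 = 16384 + 8192 + 4096 + 1024 + 32 + 4 = 29732
  0011010100111000 = 8192 + 4096 + 1024 + 256 + 32 + 16 + 8 = 13624
  29732 - 13624 = 16108, and 0011111011101100 = 8192 + 4096 + 2048 + 1024 + 512 + 128 + 64 + 32 + 8 + 4 = 16108 ✓



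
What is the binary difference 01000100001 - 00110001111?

Method 1 - Direct subtraction (column by column from the right: bit − bit − borrow-in; if negative, add 2 and borrow 1 from the next column):
borrow: 01100111100
        01000100001
-       00110001111
-------------------
        00010010010

Method 2 - Add two's complement:
Two's complement of 00110001111: invert → 11001110000, add 1 → 11001110001
  01000100001
+ 11001110001
-------------
 100010010010  (end carry out of the top bit = 1)
Discarding the end carry: 00010010010
Decimal check:
  01000100001 = 512 + 32 + 1 = 545
  00110001111 = 256 + 128 + 8 + 4 + 2 + 1 = 399
  545 - 399 = 146, and 00010010010 = 128 + 16 + 2 = 146 ✓



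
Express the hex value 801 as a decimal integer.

Expand by place value (powers of 16):
801 = 8 × 16^2 + 0 × 16^1 + 1 × 16^0
= 8 × 256 + 0 × 16 + 1 × 1
= 2048 + 0 + 1
= 2049



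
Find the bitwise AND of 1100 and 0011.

AND: 1 only when both bits are 1
  1100
& 0011
------
  0000
Decimal: 12 & 3 = 0



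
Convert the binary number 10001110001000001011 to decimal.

Sum of powers of 2 for each 1-bit:
2^0 + 2^1 + 2^3 + 2^9 + 2^13 + 2^14 + 2^15 + 2^19
= 1 + 2 + 8 + 512 + 8192 + 16384 + 32768 + 524288
= 582155



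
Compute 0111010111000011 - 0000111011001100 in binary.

Method 1 - Direct subtraction (column by column from the right: bit − bit − borrow-in; if negative, add 2 and borrow 1 from the next column):
borrow: 0001110111111000
        0111010111000011
-       0000111011001100
------------------------
        0110011011110111

Method 2 - Add two's complement:
Two's complement of 0000111011001100: invert → 1111000100110011, add 1 → 1111000100110100
  0111010111000011
+ 1111000100110100
------------------
 10110011011110111  (end carry out of the top bit = 1)
Discarding the end carry: 0110011011110111
Decimal check:
  0111010111000011 = 16384 + 8192 + 4096 + 1024 + 256 + 128 + 64 + 2 + 1 = 30147
  0000111011001100 = 2048 + 1024 + 512 + 128 + 64 + 8 + 4 = 3788
  30147 - 3788 = 26359, and 0110011011110111 = 16384 + 8192 + 1024 + 512 + 128 + 64 + 32 + 16 + 4 + 2 + 1 = 26359 ✓



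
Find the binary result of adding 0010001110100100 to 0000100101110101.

Add column by column from the right: bit + bit + carry-in; write the sum mod 2, carry 1 when the sum is 2 or 3.
carry:  0000011111001000
        0010001110100100
+       0000100101110101
------------------------
       00010110100011001
(the carry out of the leftmost column, 0, becomes the leading bit)
Decimal check:
  0010001110100100 = 8192 + 512 + 256 + 128 + 32 + 4 = 9124
  0000100101110101 = 2048 + 256 + 64 + 32 + 16 + 4 + 1 = 2421
  9124 + 2421 = 11545, and 00010110100011001 = 8192 + 2048 + 1024 + 256 + 16 + 8 + 1 = 11545 ✓



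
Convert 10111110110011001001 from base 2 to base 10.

Sum of powers of 2 for each 1-bit:
2^0 + 2^3 + 2^6 + 2^7 + 2^10 + 2^11 + 2^13 + 2^14 + 2^15 + 2^16 + 2^17 + 2^19
= 1 + 8 + 64 + 128 + 1024 + 2048 + 8192 + 16384 + 32768 + 65536 + 131072 + 524288
= 781513



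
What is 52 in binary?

Using repeated division by 2:
52 ÷ 2 = 26 remainder 0
26 ÷ 2 = 13 remainder 0
13 ÷ 2 = 6 remainder 1
6 ÷ 2 = 3 remainder 0
3 ÷ 2 = 1 remainder 1
1 ÷ 2 = 0 remainder 1
Reading remainders bottom to top: 110100



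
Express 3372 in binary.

Using repeated division by 2:
3372 ÷ 2 = 1686 remainder 0
1686 ÷ 2 = 843 remainder 0
843 ÷ 2 = 421 remainder 1
421 ÷ 2 = 210 remainder 1
210 ÷ 2 = 105 remainder 0
105 ÷ 2 = 52 remainder 1
52 ÷ 2 = 26 remainder 0
26 ÷ 2 = 13 remainder 0
13 ÷ 2 = 6 remainder 1
6 ÷ 2 = 3 remainder 0
3 ÷ 2 = 1 remainder 1
1 ÷ 2 = 0 remainder 1
Reading remainders bottom to top: 110100101100



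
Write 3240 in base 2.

Using repeated division by 2:
3240 ÷ 2 = 1620 remainder 0
1620 ÷ 2 = 810 remainder 0
810 ÷ 2 = 405 remainder 0
405 ÷ 2 = 202 remainder 1
202 ÷ 2 = 101 remainder 0
101 ÷ 2 = 50 remainder 1
50 ÷ 2 = 25 remainder 0
25 ÷ 2 = 12 remainder 1
12 ÷ 2 = 6 remainder 0
6 ÷ 2 = 3 remainder 0
3 ÷ 2 = 1 remainder 1
1 ÷ 2 = 0 remainder 1
Reading remainders bottom to top: 110010101000

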